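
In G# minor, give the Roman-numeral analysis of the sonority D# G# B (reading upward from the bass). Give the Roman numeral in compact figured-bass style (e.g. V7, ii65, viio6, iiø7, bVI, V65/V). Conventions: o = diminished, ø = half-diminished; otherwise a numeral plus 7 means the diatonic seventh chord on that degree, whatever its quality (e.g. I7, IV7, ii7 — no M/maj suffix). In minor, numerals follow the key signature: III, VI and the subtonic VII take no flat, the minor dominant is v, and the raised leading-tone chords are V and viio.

The pitches G#-B-D# form a minor triad rooted on G#.
In G# minor, G# is the tonic; the diatonic minor triad there is i.
With D# in the bass the chord is in second inversion, so the figured bass is 64.

i64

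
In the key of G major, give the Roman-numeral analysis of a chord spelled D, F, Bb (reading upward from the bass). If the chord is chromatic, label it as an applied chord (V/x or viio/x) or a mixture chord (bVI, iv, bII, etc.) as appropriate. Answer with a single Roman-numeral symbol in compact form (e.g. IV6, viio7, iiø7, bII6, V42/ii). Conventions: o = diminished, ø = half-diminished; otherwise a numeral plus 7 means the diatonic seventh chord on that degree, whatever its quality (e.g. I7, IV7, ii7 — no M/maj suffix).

bIII6

Stacked in thirds the chord is Bb-D-F: a major triad on Bb.
Bb is the lowered third degree of G major (diatonic 3 would be B). This is a major triad on the lowered third degree, borrowed from the parallel minor.
With D in the bass the chord is in first inversion, so the figured bass is 6.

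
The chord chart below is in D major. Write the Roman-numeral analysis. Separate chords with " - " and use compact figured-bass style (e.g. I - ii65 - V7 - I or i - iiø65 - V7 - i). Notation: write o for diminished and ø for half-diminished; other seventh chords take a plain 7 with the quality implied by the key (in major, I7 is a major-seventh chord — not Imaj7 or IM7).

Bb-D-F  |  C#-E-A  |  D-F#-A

bVI - V6 - I

Bb-D-F: Bb with this quality isn't in the key; it's bVI, borrowed from the parallel minor.
C#-E-A: root A is the dominant; major triad there is V6.
D-F#-A has root D, degree 1 in D major, so I.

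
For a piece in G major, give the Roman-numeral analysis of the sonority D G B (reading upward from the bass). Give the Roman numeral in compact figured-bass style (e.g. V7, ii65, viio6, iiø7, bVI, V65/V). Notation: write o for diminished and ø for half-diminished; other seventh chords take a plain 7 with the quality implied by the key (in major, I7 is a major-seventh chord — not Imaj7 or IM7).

The pitches G-B-D form a major triad rooted on G.
G is scale degree 1 in G major, and a major triad on that degree is written I.
With D in the bass the chord is in second inversion, so the figured bass is 64.

I64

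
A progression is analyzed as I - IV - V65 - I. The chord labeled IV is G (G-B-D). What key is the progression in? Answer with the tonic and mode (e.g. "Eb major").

D major

IV is given as G-B-D — a major triad with root G.
If G is scale degree 4 and the mode makes that degree carry a major triad, the tonic is D and the mode is major.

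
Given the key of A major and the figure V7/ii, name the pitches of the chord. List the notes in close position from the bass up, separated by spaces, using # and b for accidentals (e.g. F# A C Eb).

F# A# C# E

V7/ii is a secondary dominant — the dominant seventh of ii. ii in A major is B, so the applied chord's root is F#, a perfect fifth above.
Building a dominant seventh chord on F# gives F#-A#-C#-E.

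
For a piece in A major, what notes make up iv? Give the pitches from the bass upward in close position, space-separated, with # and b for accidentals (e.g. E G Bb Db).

Scale degree 4 in A major is D; here the chord built on it is altered to a minor triad. iv is the minor subdominant, borrowed from the parallel minor.
So the chord is D-F-A, a minor triad.

D F A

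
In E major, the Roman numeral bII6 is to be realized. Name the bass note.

bII in E major has root F; the chord is F-A-C.
The figure 6 means first inversion — the third is in the bass.

A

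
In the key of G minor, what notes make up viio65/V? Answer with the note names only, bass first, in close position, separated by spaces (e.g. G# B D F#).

E G Bb C#

The slash marks an applied leading-tone chord: viio of V. In G minor, V is D, so the leading tone to it is C#, a half step below.
Building a fully diminished seventh chord on C# gives C#-E-G-Bb.
The figured bass 65 indicates first inversion, placing the third (E) in the bass: E-G-Bb-C#.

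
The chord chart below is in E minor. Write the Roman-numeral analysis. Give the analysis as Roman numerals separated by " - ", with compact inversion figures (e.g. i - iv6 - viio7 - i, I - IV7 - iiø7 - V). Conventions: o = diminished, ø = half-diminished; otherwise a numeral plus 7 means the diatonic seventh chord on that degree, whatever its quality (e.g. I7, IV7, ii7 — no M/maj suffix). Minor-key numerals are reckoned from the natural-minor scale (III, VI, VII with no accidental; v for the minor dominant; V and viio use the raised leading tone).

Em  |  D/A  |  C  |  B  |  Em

Em: root E is the tonic; minor triad there is i.
D/A has root D, degree 7 in E minor, so VII64.
C: root C is the submediant; major triad there is VI.
B: major triad on B = scale degree 5 → V.
Em: root E is the tonic; minor triad there is i.

i - VII64 - VI - V - i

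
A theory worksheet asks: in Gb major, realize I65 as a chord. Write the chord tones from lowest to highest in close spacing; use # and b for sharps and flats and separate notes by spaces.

Bb Db F Gb

In Gb major, the tonic is Gb, and the diatonic chord built there is a major seventh chord.
That chord is spelled Gb-Bb-Db-F.
With the 65 figure the chord is in first inversion; from the bass Bb upward in close position it reads Bb-Db-F-Gb.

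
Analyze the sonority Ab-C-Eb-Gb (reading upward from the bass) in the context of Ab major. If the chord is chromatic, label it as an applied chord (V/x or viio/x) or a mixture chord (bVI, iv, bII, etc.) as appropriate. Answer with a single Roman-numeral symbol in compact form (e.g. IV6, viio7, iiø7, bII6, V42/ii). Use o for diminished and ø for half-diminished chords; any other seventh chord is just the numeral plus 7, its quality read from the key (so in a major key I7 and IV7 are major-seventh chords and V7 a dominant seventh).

V7/IV

Stacked in thirds the chord is Ab-C-Eb-Gb: a dominant seventh chord on Ab.
Ab is not a diatonic chord root with this quality in Ab major, but it lies a perfect fifth above Db (IV), so the chord functions as an applied dominant of IV.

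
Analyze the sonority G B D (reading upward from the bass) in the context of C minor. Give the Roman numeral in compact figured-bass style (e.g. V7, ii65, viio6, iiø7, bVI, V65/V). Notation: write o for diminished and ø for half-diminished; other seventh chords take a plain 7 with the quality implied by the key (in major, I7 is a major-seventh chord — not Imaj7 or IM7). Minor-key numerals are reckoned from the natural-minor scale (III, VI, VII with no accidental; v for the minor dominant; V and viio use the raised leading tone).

The pitches G-B-D form a major triad rooted on G.
In C minor, G is the dominant; the diatonic major triad there is V.

V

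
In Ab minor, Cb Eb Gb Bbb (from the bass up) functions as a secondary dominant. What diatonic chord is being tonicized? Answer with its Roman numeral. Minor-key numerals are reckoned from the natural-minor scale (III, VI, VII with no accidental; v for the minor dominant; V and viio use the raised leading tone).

The chord is a dominant seventh chord on Cb.
A dominant resolves down a perfect fifth: Cb → Fb. In Ab minor, Fb is scale degree 6, i.e. VI.

VI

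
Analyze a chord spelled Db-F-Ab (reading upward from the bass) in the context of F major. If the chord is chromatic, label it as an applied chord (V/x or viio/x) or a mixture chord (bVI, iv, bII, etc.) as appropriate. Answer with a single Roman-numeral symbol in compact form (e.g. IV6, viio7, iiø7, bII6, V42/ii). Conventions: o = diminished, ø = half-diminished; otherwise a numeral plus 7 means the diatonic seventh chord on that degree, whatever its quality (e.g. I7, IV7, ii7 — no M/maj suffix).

bVI

Stacked in thirds the chord is Db-F-Ab: a major triad on Db.
Db is the lowered sixth degree of F major (diatonic 6 would be D). This is a major triad on the lowered sixth degree, borrowed from the parallel minor.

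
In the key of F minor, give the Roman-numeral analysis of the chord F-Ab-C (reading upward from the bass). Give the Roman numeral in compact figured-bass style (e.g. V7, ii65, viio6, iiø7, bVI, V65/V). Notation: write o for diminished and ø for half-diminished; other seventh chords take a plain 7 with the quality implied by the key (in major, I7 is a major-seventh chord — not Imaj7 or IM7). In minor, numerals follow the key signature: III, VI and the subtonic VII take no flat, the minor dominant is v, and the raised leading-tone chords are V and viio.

Stacked in thirds the chord is F-Ab-C: a minor triad on F.
In F minor, F is the tonic; the diatonic minor triad there is i.

i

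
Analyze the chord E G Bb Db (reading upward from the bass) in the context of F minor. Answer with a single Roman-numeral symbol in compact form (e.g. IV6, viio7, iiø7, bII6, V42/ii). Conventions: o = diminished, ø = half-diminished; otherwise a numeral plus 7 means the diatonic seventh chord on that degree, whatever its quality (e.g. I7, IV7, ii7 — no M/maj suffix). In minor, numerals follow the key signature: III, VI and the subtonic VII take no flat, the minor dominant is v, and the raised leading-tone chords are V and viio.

Stacked in thirds the chord is E-G-Bb-Db: a fully diminished seventh chord on E.
E is scale degree 7 in F minor, and a fully diminished seventh chord on that degree is written viio7.

viio7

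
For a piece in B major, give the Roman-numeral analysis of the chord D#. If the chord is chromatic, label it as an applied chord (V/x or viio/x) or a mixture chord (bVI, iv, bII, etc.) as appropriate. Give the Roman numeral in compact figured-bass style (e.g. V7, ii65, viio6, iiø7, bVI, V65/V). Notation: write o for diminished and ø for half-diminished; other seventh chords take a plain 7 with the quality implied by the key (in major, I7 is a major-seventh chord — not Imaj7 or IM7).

V/vi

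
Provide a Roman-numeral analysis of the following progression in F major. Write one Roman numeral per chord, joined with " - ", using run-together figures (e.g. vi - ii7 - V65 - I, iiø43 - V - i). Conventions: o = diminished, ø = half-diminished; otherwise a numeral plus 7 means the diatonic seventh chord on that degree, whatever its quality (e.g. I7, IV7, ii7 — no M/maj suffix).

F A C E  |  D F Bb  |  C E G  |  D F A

F-A-C-E has root F, degree 1 in F major, so I7.
D-F-Bb: major triad on Bb = scale degree 4 → IV6.
C-E-G: major triad on C = scale degree 5 → V.
D-F-A: root D is the submediant; minor triad there is vi.

I7 - IV6 - V - vi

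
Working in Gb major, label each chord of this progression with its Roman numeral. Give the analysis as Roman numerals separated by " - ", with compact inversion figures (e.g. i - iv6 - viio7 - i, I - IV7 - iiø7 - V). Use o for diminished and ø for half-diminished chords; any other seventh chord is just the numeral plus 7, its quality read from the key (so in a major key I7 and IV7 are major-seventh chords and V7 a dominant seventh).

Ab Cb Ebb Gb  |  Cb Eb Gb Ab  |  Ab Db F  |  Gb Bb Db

iiø7 - ii65 - V64 - I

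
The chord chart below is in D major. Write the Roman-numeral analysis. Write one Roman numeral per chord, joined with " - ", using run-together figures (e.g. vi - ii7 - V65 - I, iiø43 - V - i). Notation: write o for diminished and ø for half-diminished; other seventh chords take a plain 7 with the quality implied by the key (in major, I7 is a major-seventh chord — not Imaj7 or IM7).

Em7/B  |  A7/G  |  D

Em7/B has root E, degree 2 in D major, so ii43.
A7/G: root A is the dominant; dominant seventh chord there is V42.
D has root D, degree 1 in D major, so I.

ii43 - V42 - I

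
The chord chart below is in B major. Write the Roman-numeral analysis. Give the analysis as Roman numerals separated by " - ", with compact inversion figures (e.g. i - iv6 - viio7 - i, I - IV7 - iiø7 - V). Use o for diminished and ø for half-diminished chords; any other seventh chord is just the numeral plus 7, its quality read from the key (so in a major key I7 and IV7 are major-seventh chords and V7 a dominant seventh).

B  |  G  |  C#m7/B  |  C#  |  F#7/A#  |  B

I - bVI - ii42 - V/V - V65 - I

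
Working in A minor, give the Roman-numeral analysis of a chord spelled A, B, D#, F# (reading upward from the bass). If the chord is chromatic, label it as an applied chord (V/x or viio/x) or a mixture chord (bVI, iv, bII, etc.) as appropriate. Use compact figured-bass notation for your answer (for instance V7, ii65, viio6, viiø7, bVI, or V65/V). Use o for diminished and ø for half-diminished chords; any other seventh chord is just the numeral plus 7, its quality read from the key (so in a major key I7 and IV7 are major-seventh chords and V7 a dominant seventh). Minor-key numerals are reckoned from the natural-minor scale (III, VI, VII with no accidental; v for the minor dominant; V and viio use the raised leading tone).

V42/V

Stacked in thirds the chord is B-D#-F#-A: a dominant seventh chord on B.
B is not a diatonic chord root with this quality in A minor, but it lies a perfect fifth above E (V), so the chord functions as an applied dominant of V.
With A in the bass the chord is in third inversion, so the figured bass is 42.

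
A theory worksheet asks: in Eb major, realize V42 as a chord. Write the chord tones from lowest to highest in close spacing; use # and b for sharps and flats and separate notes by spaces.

In Eb major, the fifth degree is Bb, and the diatonic chord built there is a dominant seventh chord.
That chord is spelled Bb-D-F-Ab.
The figured bass 42 indicates third inversion, placing the seventh (Ab) in the bass: Ab-Bb-D-F.

Ab Bb D F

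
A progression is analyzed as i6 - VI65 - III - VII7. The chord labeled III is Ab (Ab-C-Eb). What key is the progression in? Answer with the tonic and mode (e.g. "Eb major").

The anchor chord is a major triad on Ab, labeled III.
If Ab is scale degree 3 and the mode makes that degree carry a major triad, the tonic is F and the mode is minor.

F minor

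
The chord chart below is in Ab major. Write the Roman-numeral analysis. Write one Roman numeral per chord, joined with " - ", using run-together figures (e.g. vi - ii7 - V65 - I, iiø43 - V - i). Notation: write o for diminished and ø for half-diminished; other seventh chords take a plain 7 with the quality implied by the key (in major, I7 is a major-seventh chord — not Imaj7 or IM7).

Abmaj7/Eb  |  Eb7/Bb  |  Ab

Abmaj7/Eb: root Ab is the tonic; major seventh chord there is I43.
Eb7/Bb: root Eb is the dominant; dominant seventh chord there is V43.
Ab: root Ab is the tonic; major triad there is I.

I43 - V43 - I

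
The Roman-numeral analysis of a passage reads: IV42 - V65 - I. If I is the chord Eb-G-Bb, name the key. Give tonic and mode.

Eb major

The chord Eb is a major triad rooted on Eb; its label is I.
If Eb is scale degree 1 and the mode makes that degree carry a major triad, the tonic is Eb and the mode is major.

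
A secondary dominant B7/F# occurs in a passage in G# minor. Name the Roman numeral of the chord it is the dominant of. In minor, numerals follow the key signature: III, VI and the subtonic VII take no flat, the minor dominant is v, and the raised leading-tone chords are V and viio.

The chord is a dominant seventh chord on B.
A dominant resolves down a perfect fifth: B → E. In G# minor, E is scale degree 6, i.e. VI.

VI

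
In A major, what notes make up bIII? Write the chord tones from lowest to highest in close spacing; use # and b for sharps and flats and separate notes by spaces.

bIII is a major triad on the lowered third degree, borrowed from the parallel minor. In A major that root is C.
So the chord is C-E-G, a major triad.

C E G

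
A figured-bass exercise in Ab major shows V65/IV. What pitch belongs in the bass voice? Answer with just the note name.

C

The applied chord V65/IV is rooted on Ab: Ab-C-Eb-Gb.
The figure 65 means first inversion — the third is in the bass.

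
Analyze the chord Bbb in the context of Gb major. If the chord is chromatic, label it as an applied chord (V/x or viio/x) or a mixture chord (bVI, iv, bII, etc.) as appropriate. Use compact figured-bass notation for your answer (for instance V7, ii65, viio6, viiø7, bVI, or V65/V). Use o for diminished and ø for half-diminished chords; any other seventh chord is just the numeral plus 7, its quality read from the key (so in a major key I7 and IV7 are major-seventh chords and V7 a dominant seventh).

bIII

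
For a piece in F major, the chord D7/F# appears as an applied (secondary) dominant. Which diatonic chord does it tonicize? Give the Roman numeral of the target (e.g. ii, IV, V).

ii

The chord is a dominant seventh chord on D.
A dominant resolves down a perfect fifth: D → G. In F major, G is scale degree 2, i.e. ii.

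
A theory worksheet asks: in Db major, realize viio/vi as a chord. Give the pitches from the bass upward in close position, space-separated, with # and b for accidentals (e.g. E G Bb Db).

The slash marks an applied leading-tone chord: viio of vi. In Db major, vi is Bb, so the leading tone to it is A, a half step below.
Building a diminished triad on A gives A-C-Eb.

A C Eb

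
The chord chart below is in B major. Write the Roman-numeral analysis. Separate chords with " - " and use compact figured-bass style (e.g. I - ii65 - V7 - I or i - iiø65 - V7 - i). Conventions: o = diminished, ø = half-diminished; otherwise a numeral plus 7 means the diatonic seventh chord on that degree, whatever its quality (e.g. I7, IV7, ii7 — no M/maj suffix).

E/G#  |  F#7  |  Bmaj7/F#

IV6 - V7 - I43

E/G# has root E, degree 4 in B major, so IV6.
F#7: dominant seventh chord on F# = scale degree 5 → V7.
Bmaj7/F#: root B is the tonic; major seventh chord there is I43.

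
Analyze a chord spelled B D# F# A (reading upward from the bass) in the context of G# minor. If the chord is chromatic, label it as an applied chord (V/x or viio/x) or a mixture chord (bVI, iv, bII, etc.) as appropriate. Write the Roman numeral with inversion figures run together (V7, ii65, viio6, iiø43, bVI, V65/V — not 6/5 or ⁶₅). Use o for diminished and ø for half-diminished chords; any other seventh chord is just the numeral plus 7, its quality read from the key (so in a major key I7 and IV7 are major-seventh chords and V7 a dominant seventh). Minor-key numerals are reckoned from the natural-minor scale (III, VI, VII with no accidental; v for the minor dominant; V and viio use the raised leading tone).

V7/VI

The pitches B-D#-F#-A form a dominant seventh chord rooted on B.
B is not a diatonic chord root with this quality in G# minor, but it lies a perfect fifth above E (VI), so the chord functions as an applied dominant of VI.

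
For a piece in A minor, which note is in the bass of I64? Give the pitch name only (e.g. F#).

E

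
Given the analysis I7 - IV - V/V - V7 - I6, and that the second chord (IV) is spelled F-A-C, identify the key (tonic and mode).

C major

IV is given as F-A-C — a major triad with root F.
If F is scale degree 4 and the mode makes that degree carry a major triad, the tonic is C and the mode is major.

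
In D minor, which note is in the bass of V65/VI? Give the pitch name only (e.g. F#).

The applied chord V65/VI is rooted on F: F-A-C-Eb.
The figure 65 means first inversion — the third is in the bass.

A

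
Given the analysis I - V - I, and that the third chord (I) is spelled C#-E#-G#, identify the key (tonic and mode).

C# major

The anchor chord is a major triad on C#, labeled I.
If C# is scale degree 1 and the mode makes that degree carry a major triad, the tonic is C# and the mode is major.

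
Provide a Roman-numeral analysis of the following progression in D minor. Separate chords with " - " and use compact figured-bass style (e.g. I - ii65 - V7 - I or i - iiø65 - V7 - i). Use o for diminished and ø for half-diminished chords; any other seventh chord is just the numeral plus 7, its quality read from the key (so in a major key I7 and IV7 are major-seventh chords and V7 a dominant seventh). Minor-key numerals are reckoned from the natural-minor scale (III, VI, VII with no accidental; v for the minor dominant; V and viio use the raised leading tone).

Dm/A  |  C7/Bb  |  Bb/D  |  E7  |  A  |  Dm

Dm/A has root D, degree 1 in D minor, so i64.
C7/Bb has root C, degree 7 in D minor, so VII42.
Bb/D: major triad on Bb = scale degree 6 → VI6.
E7 is the secondary dominant of V (dominant seventh chord on E): V7/V.
A: major triad on A = scale degree 5 → V.
Dm has root D, degree 1 in D minor, so i.

i64 - VII42 - VI6 - V7/V - V - i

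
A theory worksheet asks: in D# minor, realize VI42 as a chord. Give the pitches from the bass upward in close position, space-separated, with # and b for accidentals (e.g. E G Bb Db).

The numeral's case and figure indicate a major seventh chord. In D# minor its root, the submediant, is B.
That chord is spelled B-D#-F#-A#.
The figured bass 42 indicates third inversion, placing the seventh (A#) in the bass: A#-B-D#-F#.

A# B D# F#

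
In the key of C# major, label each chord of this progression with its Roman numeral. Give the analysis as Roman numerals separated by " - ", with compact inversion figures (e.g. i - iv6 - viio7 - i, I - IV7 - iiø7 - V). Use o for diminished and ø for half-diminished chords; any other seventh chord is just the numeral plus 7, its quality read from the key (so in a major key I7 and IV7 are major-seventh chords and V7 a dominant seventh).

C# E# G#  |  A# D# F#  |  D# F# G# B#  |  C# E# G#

C#-E#-G#: major triad on C# = scale degree 1 → I.
A#-D#-F#: root D# is the supertonic; minor triad there is ii64.
D#-F#-G#-B# has root G#, degree 5 in C# major, so V43.
C#-E#-G#: major triad on C# = scale degree 1 → I.

I - ii64 - V43 - I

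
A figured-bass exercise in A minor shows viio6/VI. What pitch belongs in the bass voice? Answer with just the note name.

G

The applied chord viio6/VI is rooted on E: E-G-Bb.
The figure 6 means first inversion — the third is in the bass.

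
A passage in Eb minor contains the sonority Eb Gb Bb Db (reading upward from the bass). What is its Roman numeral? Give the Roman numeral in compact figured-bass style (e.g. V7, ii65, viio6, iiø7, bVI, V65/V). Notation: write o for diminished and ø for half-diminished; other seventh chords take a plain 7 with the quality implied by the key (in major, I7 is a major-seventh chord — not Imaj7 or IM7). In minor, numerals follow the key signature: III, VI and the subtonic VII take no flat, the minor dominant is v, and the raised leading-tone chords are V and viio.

i7

Stacked in thirds the chord is Eb-Gb-Bb-Db: a minor seventh chord on Eb.
Eb is scale degree 1 in Eb minor, and a minor seventh chord on that degree is written i7.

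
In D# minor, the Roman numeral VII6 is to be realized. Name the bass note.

E#

VII in D# minor has root C#; the chord is C#-E#-G#.
The figure 6 means first inversion — the third is in the bass.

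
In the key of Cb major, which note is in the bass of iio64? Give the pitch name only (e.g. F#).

iio in Cb major has root Db; the chord is Db-Fb-Abb.
The figure 64 means second inversion — the fifth is in the bass.

Abb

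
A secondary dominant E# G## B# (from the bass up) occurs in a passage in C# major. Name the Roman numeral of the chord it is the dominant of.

vi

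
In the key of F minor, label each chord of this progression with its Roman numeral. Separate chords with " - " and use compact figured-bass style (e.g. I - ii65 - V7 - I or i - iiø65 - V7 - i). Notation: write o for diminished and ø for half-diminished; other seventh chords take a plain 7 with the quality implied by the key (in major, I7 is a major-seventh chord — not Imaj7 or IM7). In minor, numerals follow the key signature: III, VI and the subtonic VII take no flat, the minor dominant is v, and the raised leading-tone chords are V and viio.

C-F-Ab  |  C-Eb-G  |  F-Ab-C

i64 - v - i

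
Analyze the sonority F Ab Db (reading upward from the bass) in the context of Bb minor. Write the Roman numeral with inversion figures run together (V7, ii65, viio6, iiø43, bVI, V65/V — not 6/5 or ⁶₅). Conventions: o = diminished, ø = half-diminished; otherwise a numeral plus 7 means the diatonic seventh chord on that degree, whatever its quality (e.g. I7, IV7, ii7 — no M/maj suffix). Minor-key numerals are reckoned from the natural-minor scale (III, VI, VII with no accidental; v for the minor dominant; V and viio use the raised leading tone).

The pitches Db-F-Ab form a major triad rooted on Db.
Db is scale degree 3 in Bb minor, and a major triad on that degree is written III.
With F in the bass the chord is in first inversion, so the figured bass is 6.

III6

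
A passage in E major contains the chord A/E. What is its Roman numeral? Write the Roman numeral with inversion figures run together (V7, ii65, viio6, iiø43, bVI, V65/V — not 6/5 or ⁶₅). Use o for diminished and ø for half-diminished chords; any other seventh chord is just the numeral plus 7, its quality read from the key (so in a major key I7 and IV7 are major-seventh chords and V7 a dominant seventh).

IV64

Stacked in thirds the chord is A-C#-E: a major triad on A.
In E major, A is the subdominant; the diatonic major triad there is IV.
With E in the bass the chord is in second inversion, so the figured bass is 64.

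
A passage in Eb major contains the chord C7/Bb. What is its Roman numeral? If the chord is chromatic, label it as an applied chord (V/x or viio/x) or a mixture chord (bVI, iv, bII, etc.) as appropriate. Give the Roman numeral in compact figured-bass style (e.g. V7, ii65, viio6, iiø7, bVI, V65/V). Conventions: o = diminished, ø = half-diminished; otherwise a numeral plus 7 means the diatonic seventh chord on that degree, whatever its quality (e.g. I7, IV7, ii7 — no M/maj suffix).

V42/ii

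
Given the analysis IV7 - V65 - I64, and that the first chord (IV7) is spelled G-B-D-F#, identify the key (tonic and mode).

D major

IV7 is given as G-B-D-F# — a major seventh chord with root G.
Counting down 3 scale steps from G places the tonic on D; a major seventh chord on degree 4 is diatonic only in major.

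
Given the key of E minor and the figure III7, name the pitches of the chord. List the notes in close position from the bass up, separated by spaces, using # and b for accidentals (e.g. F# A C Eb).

In E minor, scale degree 3 is G, and the diatonic chord built there is a major seventh chord.
Stacking thirds from G gives G-B-D-F#.

G B D F#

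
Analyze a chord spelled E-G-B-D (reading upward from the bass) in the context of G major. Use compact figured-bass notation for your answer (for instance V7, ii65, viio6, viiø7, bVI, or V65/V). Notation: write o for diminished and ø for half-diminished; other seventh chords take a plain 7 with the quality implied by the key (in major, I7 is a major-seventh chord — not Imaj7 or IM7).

The pitches E-G-B-D form a minor seventh chord rooted on E.
In G major, E is the submediant; the diatonic minor seventh chord there is vi7.

vi7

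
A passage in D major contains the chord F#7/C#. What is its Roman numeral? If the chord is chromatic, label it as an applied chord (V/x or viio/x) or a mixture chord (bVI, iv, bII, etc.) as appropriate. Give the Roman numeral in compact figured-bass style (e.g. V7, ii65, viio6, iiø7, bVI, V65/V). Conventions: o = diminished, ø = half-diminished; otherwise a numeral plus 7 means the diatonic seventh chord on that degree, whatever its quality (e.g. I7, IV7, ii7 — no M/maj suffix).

The pitches F#-A#-C#-E form a dominant seventh chord rooted on F#.
F# is not a diatonic chord root with this quality in D major, but it lies a perfect fifth above B (vi), so the chord functions as an applied dominant of vi.
With C# in the bass the chord is in second inversion, so the figured bass is 43.

V43/vi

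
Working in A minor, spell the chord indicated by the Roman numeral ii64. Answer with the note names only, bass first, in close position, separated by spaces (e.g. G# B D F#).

F# B D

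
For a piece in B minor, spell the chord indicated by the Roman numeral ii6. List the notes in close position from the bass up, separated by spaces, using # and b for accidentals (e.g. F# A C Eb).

E G# C#

ii6 is the minor supertonic, borrowed from the parallel major (the Dorian ii). In B minor that root is C#.
So the chord is C#-E-G#, a minor triad.
The figured bass 6 indicates first inversion, placing the third (E) in the bass: E-G#-C#.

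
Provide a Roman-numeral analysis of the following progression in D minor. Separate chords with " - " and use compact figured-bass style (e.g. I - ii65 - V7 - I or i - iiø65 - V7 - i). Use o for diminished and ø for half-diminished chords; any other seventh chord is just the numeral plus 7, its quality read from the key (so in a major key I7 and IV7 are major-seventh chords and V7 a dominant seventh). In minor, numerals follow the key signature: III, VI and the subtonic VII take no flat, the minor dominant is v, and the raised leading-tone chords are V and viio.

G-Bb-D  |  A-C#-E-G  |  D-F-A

iv - V7 - i

G-Bb-D: root G is the subdominant; minor triad there is iv.
A-C#-E-G has root A, degree 5 in D minor, so V7.
D-F-A: minor triad on D = scale degree 1 → i.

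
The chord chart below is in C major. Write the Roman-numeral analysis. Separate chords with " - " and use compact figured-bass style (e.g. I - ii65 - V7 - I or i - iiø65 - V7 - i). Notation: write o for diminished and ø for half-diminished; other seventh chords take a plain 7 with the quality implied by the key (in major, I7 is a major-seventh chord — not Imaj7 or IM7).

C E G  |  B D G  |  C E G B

C-E-G: root C is the tonic; major triad there is I.
B-D-G: root G is the dominant; major triad there is V6.
C-E-G-B has root C, degree 1 in C major, so I7.

I - V6 - I7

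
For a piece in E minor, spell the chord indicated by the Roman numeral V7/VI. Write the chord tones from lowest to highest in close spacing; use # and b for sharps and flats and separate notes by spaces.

V7/VI is a secondary dominant — the dominant seventh of VI. VI in E minor is C, so the applied chord's root is G, a perfect fifth above.
Building a dominant seventh chord on G gives G-B-D-F.

G B D F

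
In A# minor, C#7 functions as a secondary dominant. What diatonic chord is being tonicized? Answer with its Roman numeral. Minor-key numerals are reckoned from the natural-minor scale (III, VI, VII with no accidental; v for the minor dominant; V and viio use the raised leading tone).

The chord is a dominant seventh chord on C#.
A dominant resolves down a perfect fifth: C# → F#. In A# minor, F# is scale degree 6, i.e. VI.

VI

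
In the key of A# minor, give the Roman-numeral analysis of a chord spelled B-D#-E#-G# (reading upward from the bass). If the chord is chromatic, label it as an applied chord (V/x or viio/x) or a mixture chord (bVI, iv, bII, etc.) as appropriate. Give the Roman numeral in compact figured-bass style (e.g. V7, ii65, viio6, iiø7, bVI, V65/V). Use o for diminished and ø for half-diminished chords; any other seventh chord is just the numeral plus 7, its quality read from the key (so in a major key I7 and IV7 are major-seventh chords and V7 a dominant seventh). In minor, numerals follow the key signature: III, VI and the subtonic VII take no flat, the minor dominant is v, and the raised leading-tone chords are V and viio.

viiø43/VI

The pitches E#-G#-B-D# form a half-diminished seventh chord rooted on E#.
E# sits a half step below F# (VI in A# minor); a diminished chord there is the applied leading-tone chord of VI.
With B in the bass the chord is in second inversion, so the figured bass is 43.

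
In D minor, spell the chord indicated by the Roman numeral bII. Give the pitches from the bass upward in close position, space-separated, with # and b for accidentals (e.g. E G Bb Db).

Eb G Bb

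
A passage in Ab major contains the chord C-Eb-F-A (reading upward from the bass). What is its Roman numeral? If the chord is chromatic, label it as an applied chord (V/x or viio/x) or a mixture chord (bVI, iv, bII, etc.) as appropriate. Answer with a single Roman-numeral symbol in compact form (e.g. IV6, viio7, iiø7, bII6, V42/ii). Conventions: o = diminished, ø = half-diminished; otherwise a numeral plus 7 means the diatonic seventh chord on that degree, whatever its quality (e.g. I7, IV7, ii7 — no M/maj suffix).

V43/ii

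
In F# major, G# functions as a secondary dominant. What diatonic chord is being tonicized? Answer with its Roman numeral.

V

The chord is a major triad on G#.
A dominant resolves down a perfect fifth: G# → C#. In F# major, C# is scale degree 5, i.e. V.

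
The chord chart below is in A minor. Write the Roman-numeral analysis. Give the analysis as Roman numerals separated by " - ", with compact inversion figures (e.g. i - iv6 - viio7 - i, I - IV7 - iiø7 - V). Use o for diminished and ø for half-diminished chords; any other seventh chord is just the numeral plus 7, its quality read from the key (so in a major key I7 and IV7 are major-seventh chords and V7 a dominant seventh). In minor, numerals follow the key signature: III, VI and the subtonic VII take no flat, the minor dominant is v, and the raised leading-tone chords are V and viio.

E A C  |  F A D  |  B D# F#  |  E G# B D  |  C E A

i64 - iv6 - V/V - V7 - i6

E-A-C: root A is the tonic; minor triad there is i64.
F-A-D: root D is the subdominant; minor triad there is iv6.
B-D#-F#: chromatic; B is V of V, so V/V.
E-G#-B-D has root E, degree 5 in A minor, so V7.
C-E-A has root A, degree 1 in A minor, so i6.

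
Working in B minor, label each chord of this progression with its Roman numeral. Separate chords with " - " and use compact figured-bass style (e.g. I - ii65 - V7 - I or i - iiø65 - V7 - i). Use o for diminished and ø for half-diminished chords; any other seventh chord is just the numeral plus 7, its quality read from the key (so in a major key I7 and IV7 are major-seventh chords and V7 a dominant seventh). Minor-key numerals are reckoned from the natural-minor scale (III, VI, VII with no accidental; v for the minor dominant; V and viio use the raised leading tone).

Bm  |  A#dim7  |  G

i - viio7 - VI

Bm: minor triad on B = scale degree 1 → i.
A#dim7: root A# is the leading tone; fully diminished seventh chord there is viio7.
G: major triad on G = scale degree 6 → VI.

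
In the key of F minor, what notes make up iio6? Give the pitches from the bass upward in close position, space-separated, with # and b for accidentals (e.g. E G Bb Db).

In F minor, the second degree is G, and the diatonic chord built there is a diminished triad.
That chord is spelled G-Bb-Db.
The figured bass 6 indicates first inversion, placing the third (Bb) in the bass: Bb-Db-G.

Bb Db G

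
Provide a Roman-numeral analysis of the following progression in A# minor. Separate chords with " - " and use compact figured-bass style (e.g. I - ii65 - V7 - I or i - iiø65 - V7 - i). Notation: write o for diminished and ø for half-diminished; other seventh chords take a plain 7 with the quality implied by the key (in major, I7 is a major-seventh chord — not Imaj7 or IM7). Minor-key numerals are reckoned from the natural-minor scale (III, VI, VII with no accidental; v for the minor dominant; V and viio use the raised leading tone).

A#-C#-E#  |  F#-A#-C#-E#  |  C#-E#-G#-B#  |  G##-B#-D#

A#-C#-E#: minor triad on A# = scale degree 1 → i.
F#-A#-C#-E#: major seventh chord on F# = scale degree 6 → VI7.
C#-E#-G#-B#: root C# is the mediant; major seventh chord there is III7.
G##-B#-D#: diminished triad on G## = scale degree 7 → viio.

i - VI7 - III7 - viio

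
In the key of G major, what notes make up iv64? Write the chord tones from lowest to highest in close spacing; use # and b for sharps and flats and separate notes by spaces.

G C Eb

iv64 is the minor subdominant, borrowed from the parallel minor. In G major that root is C.
So the chord is C-Eb-G.
The figured bass 64 indicates second inversion, placing the fifth (G) in the bass: G-C-Eb.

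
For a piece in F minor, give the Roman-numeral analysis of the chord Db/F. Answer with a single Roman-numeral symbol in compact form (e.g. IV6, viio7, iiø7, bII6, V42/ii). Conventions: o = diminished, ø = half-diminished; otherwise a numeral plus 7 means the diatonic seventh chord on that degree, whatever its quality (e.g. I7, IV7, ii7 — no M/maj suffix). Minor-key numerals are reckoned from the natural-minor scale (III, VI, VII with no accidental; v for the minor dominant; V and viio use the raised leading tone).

VI6

Stacked in thirds the chord is Db-F-Ab: a major triad on Db.
In F minor, Db is the submediant; the diatonic major triad there is VI.
With F in the bass the chord is in first inversion, so the figured bass is 6.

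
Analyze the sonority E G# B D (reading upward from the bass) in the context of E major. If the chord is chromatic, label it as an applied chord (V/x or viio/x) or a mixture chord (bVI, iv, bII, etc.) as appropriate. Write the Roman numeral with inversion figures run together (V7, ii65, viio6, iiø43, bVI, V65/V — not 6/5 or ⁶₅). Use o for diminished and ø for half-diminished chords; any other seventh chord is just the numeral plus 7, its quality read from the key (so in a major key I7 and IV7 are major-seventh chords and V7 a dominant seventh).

Stacked in thirds the chord is E-G#-B-D: a dominant seventh chord on E.
E is not a diatonic chord root with this quality in E major, but it lies a perfect fifth above A (IV), so the chord functions as an applied dominant of IV.

V7/IV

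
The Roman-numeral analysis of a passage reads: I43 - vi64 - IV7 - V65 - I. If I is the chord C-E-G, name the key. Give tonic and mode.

C major

I is given as C-E-G — a major triad with root C.
If C is scale degree 1 and the mode makes that degree carry a major triad, the tonic is C and the mode is major.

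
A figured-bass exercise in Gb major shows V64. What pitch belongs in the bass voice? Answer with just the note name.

Ab

V in Gb major has root Db; the chord is Db-F-Ab.
The figure 64 means second inversion — the fifth is in the bass.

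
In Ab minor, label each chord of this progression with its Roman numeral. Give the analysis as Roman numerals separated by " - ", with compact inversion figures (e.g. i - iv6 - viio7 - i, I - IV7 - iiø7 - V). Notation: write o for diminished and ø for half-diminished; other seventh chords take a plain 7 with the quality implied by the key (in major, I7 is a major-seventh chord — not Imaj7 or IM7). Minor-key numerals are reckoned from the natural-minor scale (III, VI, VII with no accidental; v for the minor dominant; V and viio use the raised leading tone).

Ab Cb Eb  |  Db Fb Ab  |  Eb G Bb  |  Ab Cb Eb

i - iv - V - i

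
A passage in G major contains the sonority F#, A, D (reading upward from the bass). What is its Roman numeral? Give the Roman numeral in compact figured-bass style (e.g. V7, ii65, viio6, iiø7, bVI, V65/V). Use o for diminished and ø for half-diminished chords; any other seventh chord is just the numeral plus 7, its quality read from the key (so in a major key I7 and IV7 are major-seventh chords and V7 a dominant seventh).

The pitches D-F#-A form a major triad rooted on D.
D is scale degree 5 in G major, and a major triad on that degree is written V.
With F# in the bass the chord is in first inversion, so the figured bass is 6.

V6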